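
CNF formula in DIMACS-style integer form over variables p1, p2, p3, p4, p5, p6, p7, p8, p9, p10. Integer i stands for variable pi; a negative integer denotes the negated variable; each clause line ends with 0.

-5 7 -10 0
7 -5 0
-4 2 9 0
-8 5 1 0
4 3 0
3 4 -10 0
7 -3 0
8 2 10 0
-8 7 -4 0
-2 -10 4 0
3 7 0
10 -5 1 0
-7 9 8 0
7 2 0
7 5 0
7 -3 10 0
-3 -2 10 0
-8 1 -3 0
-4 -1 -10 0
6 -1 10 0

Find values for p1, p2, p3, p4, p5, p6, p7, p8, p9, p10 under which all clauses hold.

p1=False, p2=True, p3=False, p4=True, p5=True, p6=False, p7=True, p8=False, p9=True, p10=True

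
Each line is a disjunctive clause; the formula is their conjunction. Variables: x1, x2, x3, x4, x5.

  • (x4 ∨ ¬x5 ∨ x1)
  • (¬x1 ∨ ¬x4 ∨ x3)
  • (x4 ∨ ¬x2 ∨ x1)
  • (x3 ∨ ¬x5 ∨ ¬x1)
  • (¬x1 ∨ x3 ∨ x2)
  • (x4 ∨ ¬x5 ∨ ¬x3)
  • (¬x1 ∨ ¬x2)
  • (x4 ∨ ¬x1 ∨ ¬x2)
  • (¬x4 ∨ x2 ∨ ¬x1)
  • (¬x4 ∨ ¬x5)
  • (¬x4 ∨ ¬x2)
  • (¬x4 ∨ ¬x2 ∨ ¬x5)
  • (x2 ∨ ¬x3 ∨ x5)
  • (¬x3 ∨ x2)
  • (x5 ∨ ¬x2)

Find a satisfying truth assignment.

x1=0, x2=0, x3=0, x4=1, x5=0

Try x1 = False.
For the remaining variables, x2 = False, x3 = False, x4 = True, x5 = False works.
Check each clause:
  1. (x1 ∨ ¬x5 ∨ x4) — ¬x5 is true.
  2. (¬x1 ∨ ¬x4 ∨ x3) — ¬x1 is true.
  3. (x4 ∨ ¬x2 ∨ x1) — x4 is true.
  4. (¬x5 ∨ x3 ∨ ¬x1) — ¬x1 is true.
  5. (¬x1 ∨ x3 ∨ x2) — ¬x1 is true.
  6. (¬x3 ∨ x4 ∨ ¬x5) — ¬x5 is true.
  7. (¬x2 ∨ ¬x1) — ¬x1 is true.
  8. (¬x2 ∨ x4 ∨ ¬x1) — x4 is true.
  9. (¬x4 ∨ ¬x1 ∨ x2) — ¬x1 is true.
  10. (¬x4 ∨ ¬x5) — ¬x5 is true.
  11. (¬x2 ∨ ¬x4) — ¬x2 is true.
  12. (¬x5 ∨ ¬x2 ∨ ¬x4) — ¬x5 is true.
  13. (¬x3 ∨ x5 ∨ x2) — ¬x3 is true.
  14. (x2 ∨ ¬x3) — ¬x3 is true.
  15. (¬x2 ∨ x5) — ¬x2 is true.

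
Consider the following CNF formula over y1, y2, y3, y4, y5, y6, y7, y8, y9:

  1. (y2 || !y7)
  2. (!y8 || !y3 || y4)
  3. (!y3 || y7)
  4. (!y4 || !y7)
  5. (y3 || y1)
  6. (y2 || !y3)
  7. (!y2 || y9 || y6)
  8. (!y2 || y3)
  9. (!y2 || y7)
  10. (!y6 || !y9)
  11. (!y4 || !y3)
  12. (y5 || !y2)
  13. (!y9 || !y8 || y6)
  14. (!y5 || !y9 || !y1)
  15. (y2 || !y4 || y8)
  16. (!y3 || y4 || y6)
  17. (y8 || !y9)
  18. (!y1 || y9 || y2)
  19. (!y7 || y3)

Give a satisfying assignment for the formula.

y1=True  y2=True  y3=True  y4=False  y5=True  y6=True  y7=True  y8=False  y9=False

Check each clause:
  1. (y2 || !y7) — y2 is true.
  2. (!y3 || y4 || !y8) — !y8 is true.
  3. (!y3 || y7) — y7 is true.
  4. (!y7 || !y4) — !y4 is true.
  5. (y1 || y3) — y1 is true.
  6. (y2 || !y3) — y2 is true.
  7. (y9 || !y2 || y6) — y6 is true.
  8. (!y2 || y3) — y3 is true.
  9. (!y2 || y7) — y7 is true.
  10. (!y9 || !y6) — !y9 is true.
  11. (!y4 || !y3) — !y4 is true.
  12. (y5 || !y2) — y5 is true.
  13. (!y8 || !y9 || y6) — !y8 is true.
  14. (!y1 || !y9 || !y5) — !y9 is true.
  15. (y8 || !y4 || y2) — y2 is true.
  16. (y4 || !y3 || y6) — y6 is true.
  17. (!y9 || y8) — !y9 is true.
  18. (y9 || y2 || !y1) — y2 is true.
  19. (y3 || !y7) — y3 is true.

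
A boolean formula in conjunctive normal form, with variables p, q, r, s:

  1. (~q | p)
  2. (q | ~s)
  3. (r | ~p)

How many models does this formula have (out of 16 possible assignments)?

5

The models are:
  p=0 q=0 r=0 s=0
  p=0 q=0 r=1 s=0
  p=1 q=0 r=1 s=0
  p=1 q=1 r=1 s=0
  p=1 q=1 r=1 s=1
Count: 5.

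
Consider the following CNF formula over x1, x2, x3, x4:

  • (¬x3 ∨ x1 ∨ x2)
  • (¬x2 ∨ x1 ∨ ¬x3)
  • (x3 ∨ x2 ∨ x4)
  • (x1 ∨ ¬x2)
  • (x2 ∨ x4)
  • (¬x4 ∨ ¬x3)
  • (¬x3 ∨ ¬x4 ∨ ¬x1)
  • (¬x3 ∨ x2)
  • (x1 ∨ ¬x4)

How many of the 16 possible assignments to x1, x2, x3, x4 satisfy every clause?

4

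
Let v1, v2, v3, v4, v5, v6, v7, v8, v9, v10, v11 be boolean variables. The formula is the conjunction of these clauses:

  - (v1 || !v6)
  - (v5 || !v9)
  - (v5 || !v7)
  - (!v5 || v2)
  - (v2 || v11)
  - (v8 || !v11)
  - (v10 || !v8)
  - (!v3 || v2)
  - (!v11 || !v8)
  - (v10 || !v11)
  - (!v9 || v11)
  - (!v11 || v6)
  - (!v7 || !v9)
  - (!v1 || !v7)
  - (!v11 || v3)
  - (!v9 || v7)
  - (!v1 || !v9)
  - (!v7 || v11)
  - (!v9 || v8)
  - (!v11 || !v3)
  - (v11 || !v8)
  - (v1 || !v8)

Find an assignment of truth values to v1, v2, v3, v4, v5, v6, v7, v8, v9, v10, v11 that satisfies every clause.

v1=T, v2=T, v3=T, v4=F, v5=T, v6=F, v7=F, v8=F, v9=F, v10=F, v11=F

Check each clause:
  1. (!v6 || v1) — v1 is true.
  2. (v5 || !v9) — v5 is true.
  3. (!v7 || v5) — !v7 is true.
  4. (v2 || !v5) — v2 is true.
  5. (v11 || v2) — v2 is true.
  6. (v8 || !v11) — !v11 is true.
  7. (v10 || !v8) — !v8 is true.
  8. (!v3 || v2) — v2 is true.
  9. (!v8 || !v11) — !v8 is true.
  10. (!v11 || v10) — !v11 is true.
  11. (!v9 || v11) — !v9 is true.
  12. (v6 || !v11) — !v11 is true.
  13. (!v7 || !v9) — !v7 is true.
  14. (!v1 || !v7) — !v7 is true.
  15. (!v11 || v3) — v3 is true.
  16. (v7 || !v9) — !v9 is true.
  17. (!v1 || !v9) — !v9 is true.
  18. (v11 || !v7) — !v7 is true.
  19. (!v9 || v8) — !v9 is true.
  20. (!v3 || !v11) — !v11 is true.
  21. (!v8 || v11) — !v8 is true.
  22. (v1 || !v8) — !v8 is true.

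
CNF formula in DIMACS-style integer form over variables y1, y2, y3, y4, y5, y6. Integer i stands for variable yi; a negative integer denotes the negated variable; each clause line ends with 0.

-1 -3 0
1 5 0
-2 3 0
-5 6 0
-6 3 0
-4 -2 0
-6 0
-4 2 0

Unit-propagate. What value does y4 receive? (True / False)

False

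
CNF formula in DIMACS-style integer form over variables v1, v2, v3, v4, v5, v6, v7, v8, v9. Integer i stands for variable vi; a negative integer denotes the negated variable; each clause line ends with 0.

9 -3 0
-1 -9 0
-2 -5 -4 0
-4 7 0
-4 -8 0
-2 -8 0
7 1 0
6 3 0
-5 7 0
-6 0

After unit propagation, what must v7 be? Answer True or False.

Unit clause (!v6) sets v6 = False.
In (v3 || v6), v6 is now false; v3 must hold, so v3 = True.
(v9 || !v3) with v3 = True leaves only v9, so v9 = True.
In (!v1 || !v9), !v9 is now false; !v1 must hold, so v1 = False.
From (v7 || v1) and v1 = False: v7 = True.

True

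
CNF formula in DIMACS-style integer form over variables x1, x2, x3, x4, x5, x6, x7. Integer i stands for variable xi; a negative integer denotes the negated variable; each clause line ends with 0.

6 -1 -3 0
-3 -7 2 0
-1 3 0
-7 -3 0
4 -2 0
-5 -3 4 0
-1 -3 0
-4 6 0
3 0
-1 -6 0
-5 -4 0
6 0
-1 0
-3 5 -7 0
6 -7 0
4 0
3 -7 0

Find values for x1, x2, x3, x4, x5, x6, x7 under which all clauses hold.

x1 = False  x2 = False  x3 = True  x4 = True  x5 = False  x6 = True  x7 = False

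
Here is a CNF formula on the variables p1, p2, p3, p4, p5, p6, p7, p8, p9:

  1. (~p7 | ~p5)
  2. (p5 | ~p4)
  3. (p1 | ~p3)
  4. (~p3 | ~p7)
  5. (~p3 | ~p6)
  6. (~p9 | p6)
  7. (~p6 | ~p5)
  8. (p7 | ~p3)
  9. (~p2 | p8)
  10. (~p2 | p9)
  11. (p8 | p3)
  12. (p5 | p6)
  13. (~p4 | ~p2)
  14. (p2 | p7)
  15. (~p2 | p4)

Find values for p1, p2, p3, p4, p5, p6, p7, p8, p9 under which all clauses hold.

Pure literal: p8 appears only positively; assign p8 = True.
Set p1 = False and propagate.
  then p3 is forced to False.
Set p2 = False and propagate.
  then p7 is forced to True.
  then p5 is forced to False.
  then p4 is forced to False.
  then p6 is forced to True.
p9 is now unconstrained; take p9 = False.
Every clause has at least one true literal under this assignment.

p1=False, p2=False, p3=False, p4=False, p5=False, p6=True, p7=True, p8=True, p9=False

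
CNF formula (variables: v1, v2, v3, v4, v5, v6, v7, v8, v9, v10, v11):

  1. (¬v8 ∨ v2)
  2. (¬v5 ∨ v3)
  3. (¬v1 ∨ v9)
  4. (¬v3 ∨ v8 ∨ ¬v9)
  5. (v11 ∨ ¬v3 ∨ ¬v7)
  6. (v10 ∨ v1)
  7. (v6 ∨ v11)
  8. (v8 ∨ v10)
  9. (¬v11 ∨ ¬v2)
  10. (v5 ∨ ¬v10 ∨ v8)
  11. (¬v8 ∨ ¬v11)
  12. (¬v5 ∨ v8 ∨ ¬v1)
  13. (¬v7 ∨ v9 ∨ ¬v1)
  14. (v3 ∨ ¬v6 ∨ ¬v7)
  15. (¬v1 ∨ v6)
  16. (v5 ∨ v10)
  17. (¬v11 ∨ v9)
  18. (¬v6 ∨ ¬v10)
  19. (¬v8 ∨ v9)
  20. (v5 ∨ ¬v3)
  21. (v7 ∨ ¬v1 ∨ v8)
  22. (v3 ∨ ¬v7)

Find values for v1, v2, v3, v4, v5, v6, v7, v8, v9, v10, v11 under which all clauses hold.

Set v1 = True and propagate.
  then v9 is forced to True.
  then v6 is forced to True.
  then v10 is forced to False.
  then v8 is forced to True.
  then v2 is forced to True.
  then v11 is forced to False.
  then v5 is forced to True.
  then v3 is forced to True.
  then v7 is forced to False.
v4 is now unconstrained; take v4 = True.

v1=True  v2=True  v3=True  v4=True  v5=True  v6=True  v7=False  v8=True  v9=True  v10=False  v11=False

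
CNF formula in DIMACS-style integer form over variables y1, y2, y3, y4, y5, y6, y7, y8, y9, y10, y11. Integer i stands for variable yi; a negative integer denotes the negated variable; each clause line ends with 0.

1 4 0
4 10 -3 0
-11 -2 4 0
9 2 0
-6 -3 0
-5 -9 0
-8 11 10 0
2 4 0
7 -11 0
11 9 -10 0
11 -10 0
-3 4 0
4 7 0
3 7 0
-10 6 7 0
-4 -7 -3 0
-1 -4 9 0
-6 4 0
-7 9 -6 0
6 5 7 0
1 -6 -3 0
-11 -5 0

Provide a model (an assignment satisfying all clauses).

y1=False, y2=False, y3=False, y4=True, y5=False, y6=False, y7=True, y8=True, y9=True, y10=True, y11=True

Check each clause:
  1. (y1 \/ y4) — y4 is true.
  2. (y10 \/ ~y3 \/ y4) — y10 is true.
  3. (~y2 \/ y4 \/ ~y11) — y4 is true.
  4. (y9 \/ y2) — y9 is true.
  5. (~y3 \/ ~y6) — ~y6 is true.
  6. (~y5 \/ ~y9) — ~y5 is true.
  7. (y10 \/ y11 \/ ~y8) — y10 is true.
  8. (y4 \/ y2) — y4 is true.
  9. (y7 \/ ~y11) — y7 is true.
  10. (y11 \/ y9 \/ ~y10) — y9 is true.
  11. (y11 \/ ~y10) — y11 is true.
  12. (y4 \/ ~y3) — y4 is true.
  13. (y4 \/ y7) — y4 is true.
  14. (y7 \/ y3) — y7 is true.
  15. (~y10 \/ y7 \/ y6) — y7 is true.
  16. (~y7 \/ ~y4 \/ ~y3) — ~y3 is true.
  17. (~y1 \/ ~y4 \/ y9) — y9 is true.
  18. (~y6 \/ y4) — ~y6 is true.
  19. (~y7 \/ ~y6 \/ y9) — y9 is true.
  20. (y7 \/ y5 \/ y6) — y7 is true.
  21. (y1 \/ ~y6 \/ ~y3) — ~y6 is true.
  22. (~y11 \/ ~y5) — ~y5 is true.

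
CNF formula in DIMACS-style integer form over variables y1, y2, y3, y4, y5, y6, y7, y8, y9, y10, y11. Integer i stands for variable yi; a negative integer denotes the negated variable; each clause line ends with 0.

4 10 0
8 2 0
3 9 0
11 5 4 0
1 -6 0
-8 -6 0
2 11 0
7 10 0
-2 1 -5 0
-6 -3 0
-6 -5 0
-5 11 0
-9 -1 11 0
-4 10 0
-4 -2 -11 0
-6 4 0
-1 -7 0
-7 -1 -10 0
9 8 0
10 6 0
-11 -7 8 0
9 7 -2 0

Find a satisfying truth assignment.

y1=0, y2=0, y3=1, y4=1, y5=0, y6=0, y7=0, y8=1, y9=1, y10=1, y11=1

Branch on y1: take y1 = False.
  then y6 is forced to False.
  then y10 is forced to True.
For the remaining variables, y2 = False, y3 = True, y4 = True, y5 = False, y7 = False, y8 = True, y9 = True, y11 = True works.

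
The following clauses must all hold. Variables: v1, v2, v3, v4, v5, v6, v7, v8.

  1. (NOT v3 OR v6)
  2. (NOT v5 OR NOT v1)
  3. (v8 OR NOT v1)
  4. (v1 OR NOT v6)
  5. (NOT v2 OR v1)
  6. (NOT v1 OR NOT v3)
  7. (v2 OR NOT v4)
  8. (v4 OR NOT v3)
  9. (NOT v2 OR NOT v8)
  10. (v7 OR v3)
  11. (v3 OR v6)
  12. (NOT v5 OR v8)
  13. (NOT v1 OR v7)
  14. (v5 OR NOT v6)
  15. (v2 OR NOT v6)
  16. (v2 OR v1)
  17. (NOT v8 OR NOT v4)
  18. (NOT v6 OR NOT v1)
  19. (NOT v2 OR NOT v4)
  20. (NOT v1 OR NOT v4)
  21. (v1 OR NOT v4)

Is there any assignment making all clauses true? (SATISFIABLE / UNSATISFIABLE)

UNSATISFIABLE

v1 = True:
  propagation gives v5=False, v8=True, v3=False, v2=False; an empty clause results — contradiction.
v1 = False:
  propagation gives v6=False, v3=False; an empty clause results — contradiction.
Every branch closes, so no satisfying assignment exists.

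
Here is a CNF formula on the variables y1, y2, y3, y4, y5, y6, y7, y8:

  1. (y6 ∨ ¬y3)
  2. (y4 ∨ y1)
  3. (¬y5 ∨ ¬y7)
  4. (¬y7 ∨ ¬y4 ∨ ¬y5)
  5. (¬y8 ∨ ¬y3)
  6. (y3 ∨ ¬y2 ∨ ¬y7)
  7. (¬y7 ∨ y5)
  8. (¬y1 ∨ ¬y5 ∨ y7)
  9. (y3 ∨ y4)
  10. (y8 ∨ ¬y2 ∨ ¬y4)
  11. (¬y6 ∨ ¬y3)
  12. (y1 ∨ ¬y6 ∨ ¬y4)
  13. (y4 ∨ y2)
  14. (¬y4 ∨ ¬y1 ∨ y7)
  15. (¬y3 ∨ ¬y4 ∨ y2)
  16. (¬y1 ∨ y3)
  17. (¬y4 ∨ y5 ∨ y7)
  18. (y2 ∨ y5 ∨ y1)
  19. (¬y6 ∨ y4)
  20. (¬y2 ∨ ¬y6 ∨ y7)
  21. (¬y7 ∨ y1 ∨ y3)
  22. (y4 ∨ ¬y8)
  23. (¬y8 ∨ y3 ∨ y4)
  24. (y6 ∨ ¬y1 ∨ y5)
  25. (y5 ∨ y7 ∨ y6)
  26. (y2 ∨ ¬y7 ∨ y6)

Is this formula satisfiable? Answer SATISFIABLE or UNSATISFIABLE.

SATISFIABLE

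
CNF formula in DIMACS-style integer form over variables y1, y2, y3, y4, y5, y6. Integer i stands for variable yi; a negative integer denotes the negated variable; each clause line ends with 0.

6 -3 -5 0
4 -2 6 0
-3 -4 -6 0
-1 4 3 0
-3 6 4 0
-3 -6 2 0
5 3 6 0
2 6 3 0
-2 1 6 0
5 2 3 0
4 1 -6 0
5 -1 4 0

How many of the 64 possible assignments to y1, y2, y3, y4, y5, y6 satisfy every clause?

11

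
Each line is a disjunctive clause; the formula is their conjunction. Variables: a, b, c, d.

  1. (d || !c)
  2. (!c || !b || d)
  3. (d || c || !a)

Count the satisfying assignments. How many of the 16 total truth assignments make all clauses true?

Case analysis on c and d:
  c=1, d=1: remaining (a,b) ∈ {(0,0); (0,1); (1,0); (1,1)} — 4.
  c=1, d=0: a clause becomes empty — 0.
  c=0, d=1: remaining (a,b) ∈ {(0,0); (0,1); (1,0); (1,1)} — 4.
  c=0, d=0: remaining (a,b) ∈ {(0,0); (0,1)} — 2.
Total: 4 + 0 + 4 + 2 = 10.

10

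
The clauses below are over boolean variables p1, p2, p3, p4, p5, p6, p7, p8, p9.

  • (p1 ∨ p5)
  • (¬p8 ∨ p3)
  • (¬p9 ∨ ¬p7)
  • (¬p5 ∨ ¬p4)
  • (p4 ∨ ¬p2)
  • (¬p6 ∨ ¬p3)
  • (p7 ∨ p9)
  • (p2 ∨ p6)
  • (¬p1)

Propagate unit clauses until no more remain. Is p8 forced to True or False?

False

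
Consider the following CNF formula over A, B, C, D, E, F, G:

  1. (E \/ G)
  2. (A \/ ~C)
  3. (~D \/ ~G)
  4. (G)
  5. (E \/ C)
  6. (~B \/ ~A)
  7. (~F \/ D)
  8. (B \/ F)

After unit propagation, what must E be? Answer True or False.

True

(G) stands alone — G = True.
In (~G \/ ~D), ~G is now false; ~D must hold, so D = False.
(D \/ ~F): since D = False, the clause reduces to (~F). F = False.
From (B \/ F) and F = False: B = True.
(~A \/ ~B) with B = True leaves only ~A, so A = False.
In (~C \/ A), A is now false; ~C must hold, so C = False.
In (C \/ E), C is now false; E must hold, so E = True.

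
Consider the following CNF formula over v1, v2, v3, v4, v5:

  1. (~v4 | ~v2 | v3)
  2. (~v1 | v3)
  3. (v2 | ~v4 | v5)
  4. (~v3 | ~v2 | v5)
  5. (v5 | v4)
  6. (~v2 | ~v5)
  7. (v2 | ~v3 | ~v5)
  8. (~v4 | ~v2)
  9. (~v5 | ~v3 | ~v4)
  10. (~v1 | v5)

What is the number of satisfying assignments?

2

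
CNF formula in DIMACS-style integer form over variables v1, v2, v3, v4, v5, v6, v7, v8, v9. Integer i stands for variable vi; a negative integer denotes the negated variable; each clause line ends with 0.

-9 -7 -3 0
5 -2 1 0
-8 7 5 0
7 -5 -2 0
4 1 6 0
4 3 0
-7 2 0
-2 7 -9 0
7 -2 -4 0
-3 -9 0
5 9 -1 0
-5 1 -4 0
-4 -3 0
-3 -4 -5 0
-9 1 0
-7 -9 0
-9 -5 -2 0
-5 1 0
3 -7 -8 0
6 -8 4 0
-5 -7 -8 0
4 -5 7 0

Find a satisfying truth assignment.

v1=T  v2=F  v3=F  v4=T  v5=T  v6=F  v7=F  v8=T  v9=T

Branch on v1: take v1 = True.
Try v2 = False.
  then v7 is forced to False.
For the remaining variables, v3 = False, v4 = True, v5 = True, v6 = False, v8 = True, v9 = True works.
Every clause has at least one true literal under this assignment.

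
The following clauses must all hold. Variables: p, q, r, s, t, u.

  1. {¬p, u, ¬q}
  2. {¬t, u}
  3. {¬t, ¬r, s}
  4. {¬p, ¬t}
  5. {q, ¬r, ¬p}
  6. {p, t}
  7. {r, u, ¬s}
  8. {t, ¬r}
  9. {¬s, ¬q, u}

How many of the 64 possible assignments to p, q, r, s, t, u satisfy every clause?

11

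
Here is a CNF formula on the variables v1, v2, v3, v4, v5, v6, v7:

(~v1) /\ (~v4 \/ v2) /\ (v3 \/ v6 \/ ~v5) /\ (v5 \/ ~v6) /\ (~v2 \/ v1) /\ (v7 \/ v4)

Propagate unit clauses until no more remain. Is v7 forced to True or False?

True

Unit clause (~v1) sets v1 = False.
(v1 \/ ~v2): since v1 = False, the clause reduces to (~v2). v2 = False.
(v2 \/ ~v4): since v2 = False, the clause reduces to (~v4). v4 = False.
(v4 \/ v7): since v4 = False, the clause reduces to (v7). v7 = True.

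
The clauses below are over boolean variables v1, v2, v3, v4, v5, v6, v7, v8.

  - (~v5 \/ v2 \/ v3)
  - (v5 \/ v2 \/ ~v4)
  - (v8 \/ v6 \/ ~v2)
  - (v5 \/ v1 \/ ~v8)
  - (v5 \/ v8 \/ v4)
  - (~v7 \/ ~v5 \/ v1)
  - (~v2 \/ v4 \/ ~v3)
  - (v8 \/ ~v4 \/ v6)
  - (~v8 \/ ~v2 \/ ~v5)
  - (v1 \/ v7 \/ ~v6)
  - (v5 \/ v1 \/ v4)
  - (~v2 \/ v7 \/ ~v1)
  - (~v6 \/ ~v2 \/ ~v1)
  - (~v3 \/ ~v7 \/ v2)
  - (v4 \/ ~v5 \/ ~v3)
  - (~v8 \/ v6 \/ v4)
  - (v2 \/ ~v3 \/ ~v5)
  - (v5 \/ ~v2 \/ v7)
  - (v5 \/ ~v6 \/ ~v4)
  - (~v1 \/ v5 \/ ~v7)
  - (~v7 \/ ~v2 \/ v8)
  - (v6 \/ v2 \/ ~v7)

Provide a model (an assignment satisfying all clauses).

v1=1  v2=0  v3=1  v4=0  v5=0  v6=1  v7=0  v8=1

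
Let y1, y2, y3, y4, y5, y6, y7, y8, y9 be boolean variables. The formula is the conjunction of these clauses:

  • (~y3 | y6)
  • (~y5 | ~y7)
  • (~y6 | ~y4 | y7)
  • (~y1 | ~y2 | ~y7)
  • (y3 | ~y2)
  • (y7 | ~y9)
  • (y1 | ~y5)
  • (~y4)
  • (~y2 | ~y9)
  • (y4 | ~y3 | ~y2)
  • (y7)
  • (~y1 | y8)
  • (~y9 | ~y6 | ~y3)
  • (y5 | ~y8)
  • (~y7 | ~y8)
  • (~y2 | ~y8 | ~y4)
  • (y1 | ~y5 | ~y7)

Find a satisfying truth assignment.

The clause (~y4) is unit: y4 must be False.
The clause (y7) is unit: y7 must be True.
The clause (~y5) is unit: y5 must be False.
(~y8) is a unit clause, so y8 = False.
Unit propagation: (~y1) forces y1 = False.
Pure literal: y2 appears only negated; assign y2 = False.
Pure literal: y9 appears only negated; assign y9 = False.
Set y3 = False and propagate.
y6 is now unconstrained; take y6 = True.

y1=False, y2=False, y3=False, y4=False, y5=False, y6=True, y7=True, y8=False, y9=False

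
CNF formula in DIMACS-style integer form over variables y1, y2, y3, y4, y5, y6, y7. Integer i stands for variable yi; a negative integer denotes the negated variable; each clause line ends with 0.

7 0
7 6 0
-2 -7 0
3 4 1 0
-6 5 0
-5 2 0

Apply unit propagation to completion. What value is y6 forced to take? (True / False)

(y7) stands alone — y7 = True.
In (NOT y2 OR NOT y7), NOT y7 is now false; NOT y2 must hold, so y2 = False.
(NOT y5 OR y2): since y2 = False, the clause reduces to (NOT y5). y5 = False.
(NOT y6 OR y5): since y5 = False, the clause reduces to (NOT y6). y6 = False.

False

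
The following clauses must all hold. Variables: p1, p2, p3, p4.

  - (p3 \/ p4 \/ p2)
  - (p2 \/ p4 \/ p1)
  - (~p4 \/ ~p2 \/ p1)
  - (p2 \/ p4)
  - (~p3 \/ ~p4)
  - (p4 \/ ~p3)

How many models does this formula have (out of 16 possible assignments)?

Satisfying assignments:
  p1=0 p2=0 p3=0 p4=1
  p1=0 p2=1 p3=0 p4=0
  p1=1 p2=0 p3=0 p4=1
  p1=1 p2=1 p3=0 p4=0
  p1=1 p2=1 p3=0 p4=1
That's 5 in total.

5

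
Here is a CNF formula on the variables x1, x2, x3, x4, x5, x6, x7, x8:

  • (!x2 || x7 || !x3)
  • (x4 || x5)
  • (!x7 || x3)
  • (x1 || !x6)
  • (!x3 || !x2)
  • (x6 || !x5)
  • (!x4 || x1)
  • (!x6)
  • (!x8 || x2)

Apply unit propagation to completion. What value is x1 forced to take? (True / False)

(!x6) stands alone — x6 = False.
(x6 || !x5): since x6 = False, the clause reduces to (!x5). x5 = False.
(x5 || x4): since x5 = False, the clause reduces to (x4). x4 = True.
(!x4 || x1): since x4 = True, the clause reduces to (x1). x1 = True.

True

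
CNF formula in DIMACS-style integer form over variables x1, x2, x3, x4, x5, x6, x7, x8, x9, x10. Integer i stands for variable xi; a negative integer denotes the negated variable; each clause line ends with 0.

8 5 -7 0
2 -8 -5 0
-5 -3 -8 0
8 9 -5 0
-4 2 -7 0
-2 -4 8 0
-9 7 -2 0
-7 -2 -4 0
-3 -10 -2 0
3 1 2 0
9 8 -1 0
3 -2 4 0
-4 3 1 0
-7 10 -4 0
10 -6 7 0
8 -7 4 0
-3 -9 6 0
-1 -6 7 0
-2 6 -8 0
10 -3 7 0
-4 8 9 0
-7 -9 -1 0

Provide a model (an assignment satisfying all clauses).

Branch on x1: take x1 = False.
Branch on x2: take x2 = False.
  then x3 is forced to True.
Branch on x4: take x4 = False.
For the remaining variables, x5 = False, x6 = False, x7 = False, x8 = False, x9 = False, x10 = True works.
Every clause has at least one true literal under this assignment.
Check each clause:
  1. (x5 || x8 || !x7) — !x7 is true.
  2. (x2 || !x5 || !x8) — !x8 is true.
  3. (!x3 || !x5 || !x8) — !x8 is true.
  4. (x8 || x9 || !x5) — !x5 is true.
  5. (x2 || !x7 || !x4) — !x7 is true.
  6. (x8 || !x4 || !x2) — !x4 is true.
  7. (!x9 || x7 || !x2) — !x2 is true.
  8. (!x4 || !x7 || !x2) — !x7 is true.
  9. (!x2 || !x10 || !x3) — !x2 is true.
  10. (x1 || x2 || x3) — x3 is true.
  11. (x9 || x8 || !x1) — !x1 is true.
  12. (!x2 || x4 || x3) — x3 is true.
  13. (x1 || x3 || !x4) — x3 is true.
  14. (!x7 || !x4 || x10) — !x7 is true.
  15. (x7 || !x6 || x10) — x10 is true.
  16. (!x7 || x4 || x8) — !x7 is true.
  17. (!x9 || x6 || !x3) — !x9 is true.
  18. (x7 || !x6 || !x1) — !x6 is true.
  19. (!x8 || x6 || !x2) — !x8 is true.
  20. (x10 || !x3 || x7) — x10 is true.
  21. (x9 || !x4 || x8) — !x4 is true.
  22. (!x9 || !x7 || !x1) — !x7 is true.

x1 = False, x2 = False, x3 = True, x4 = False, x5 = False, x6 = False, x7 = False, x8 = False, x9 = False, x10 = True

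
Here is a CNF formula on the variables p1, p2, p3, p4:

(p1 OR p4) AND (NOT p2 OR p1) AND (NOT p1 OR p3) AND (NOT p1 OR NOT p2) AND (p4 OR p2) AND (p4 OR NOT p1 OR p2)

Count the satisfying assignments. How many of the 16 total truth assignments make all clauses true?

Satisfying assignments:
  p1=F p2=F p3=F p4=T
  p1=F p2=F p3=T p4=T
  p1=T p2=F p3=T p4=T
Count: 3.

3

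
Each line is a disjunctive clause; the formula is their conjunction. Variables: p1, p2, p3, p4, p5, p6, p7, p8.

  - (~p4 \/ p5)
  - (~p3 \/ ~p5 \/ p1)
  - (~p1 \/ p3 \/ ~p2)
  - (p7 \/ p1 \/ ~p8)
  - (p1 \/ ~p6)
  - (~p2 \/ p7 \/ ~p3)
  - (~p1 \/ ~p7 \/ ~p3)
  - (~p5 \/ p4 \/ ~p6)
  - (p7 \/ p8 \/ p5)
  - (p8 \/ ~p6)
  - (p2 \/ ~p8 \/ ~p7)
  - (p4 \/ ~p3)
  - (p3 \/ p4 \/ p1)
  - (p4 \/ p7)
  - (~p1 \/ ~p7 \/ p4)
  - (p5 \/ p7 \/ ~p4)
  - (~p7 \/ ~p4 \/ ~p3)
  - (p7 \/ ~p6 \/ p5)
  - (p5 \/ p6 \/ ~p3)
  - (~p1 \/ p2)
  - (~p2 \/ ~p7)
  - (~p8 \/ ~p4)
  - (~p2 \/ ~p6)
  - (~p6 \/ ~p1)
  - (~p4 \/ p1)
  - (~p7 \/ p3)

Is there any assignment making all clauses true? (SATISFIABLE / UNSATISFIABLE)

UNSATISFIABLE

p7 = True:
  propagation gives p2=False, p8=False, p6=False, p1=False; an empty clause results — contradiction.
p7 = False:
  propagation gives p4=True, p5=True, p8=False, p6=False; an empty clause results — contradiction.
Every branch closes, so no satisfying assignment exists.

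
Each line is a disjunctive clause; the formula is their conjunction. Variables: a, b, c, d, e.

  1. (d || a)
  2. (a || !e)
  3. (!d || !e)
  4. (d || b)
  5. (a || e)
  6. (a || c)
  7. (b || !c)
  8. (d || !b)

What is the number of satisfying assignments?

3

Satisfying assignments:
  a=1 b=0 c=0 d=1 e=0
  a=1 b=1 c=0 d=1 e=0
  a=1 b=1 c=1 d=1 e=0
Count: 3.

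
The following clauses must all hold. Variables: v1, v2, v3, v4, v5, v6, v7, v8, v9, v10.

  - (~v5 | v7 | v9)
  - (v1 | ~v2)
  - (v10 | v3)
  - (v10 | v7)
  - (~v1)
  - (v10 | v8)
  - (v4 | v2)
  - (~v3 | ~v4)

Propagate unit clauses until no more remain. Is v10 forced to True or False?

True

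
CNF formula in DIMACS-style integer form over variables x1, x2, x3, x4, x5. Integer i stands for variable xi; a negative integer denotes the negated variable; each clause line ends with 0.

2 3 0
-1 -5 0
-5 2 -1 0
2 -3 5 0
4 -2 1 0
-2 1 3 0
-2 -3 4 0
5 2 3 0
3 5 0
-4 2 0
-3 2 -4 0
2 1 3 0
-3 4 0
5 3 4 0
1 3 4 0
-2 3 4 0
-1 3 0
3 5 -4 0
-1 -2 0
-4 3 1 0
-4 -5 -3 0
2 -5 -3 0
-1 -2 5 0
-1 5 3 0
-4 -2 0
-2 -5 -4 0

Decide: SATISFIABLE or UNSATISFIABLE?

UNSATISFIABLE

x3 = True:
  propagation gives x4=True, x2=True; an empty clause results — contradiction.
x3 = False:
  propagation gives x2=True, x1=True; an empty clause results — contradiction.
Every branch closes, so no satisfying assignment exists.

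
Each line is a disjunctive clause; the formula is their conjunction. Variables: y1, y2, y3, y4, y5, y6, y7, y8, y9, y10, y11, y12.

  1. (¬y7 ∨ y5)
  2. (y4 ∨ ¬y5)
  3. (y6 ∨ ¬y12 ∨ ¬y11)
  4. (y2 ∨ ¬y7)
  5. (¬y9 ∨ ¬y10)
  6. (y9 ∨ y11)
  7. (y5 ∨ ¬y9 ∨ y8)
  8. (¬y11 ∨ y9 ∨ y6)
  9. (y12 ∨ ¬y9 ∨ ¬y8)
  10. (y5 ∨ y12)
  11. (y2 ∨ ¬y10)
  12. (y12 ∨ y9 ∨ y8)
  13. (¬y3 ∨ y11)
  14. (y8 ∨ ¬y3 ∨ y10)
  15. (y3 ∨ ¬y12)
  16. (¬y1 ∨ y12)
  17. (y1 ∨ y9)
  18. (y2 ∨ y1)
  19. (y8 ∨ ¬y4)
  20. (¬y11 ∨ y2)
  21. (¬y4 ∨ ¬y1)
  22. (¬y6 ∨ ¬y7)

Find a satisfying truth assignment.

y1=T, y2=T, y3=T, y4=F, y5=F, y6=T, y7=F, y8=T, y9=F, y10=F, y11=T, y12=T

Check each clause:
  1. (¬y7 ∨ y5) — ¬y7 is true.
  2. (¬y5 ∨ y4) — ¬y5 is true.
  3. (y6 ∨ ¬y11 ∨ ¬y12) — y6 is true.
  4. (¬y7 ∨ y2) — ¬y7 is true.
  5. (¬y10 ∨ ¬y9) — ¬y10 is true.
  6. (y9 ∨ y11) — y11 is true.
  7. (y5 ∨ y8 ∨ ¬y9) — y8 is true.
  8. (y6 ∨ y9 ∨ ¬y11) — y6 is true.
  9. (¬y8 ∨ ¬y9 ∨ y12) — y12 is true.
  10. (y12 ∨ y5) — y12 is true.
  11. (¬y10 ∨ y2) — y2 is true.
  12. (y12 ∨ y8 ∨ y9) — y8 is true.
  13. (¬y3 ∨ y11) — y11 is true.
  14. (¬y3 ∨ y8 ∨ y10) — y8 is true.
  15. (¬y12 ∨ y3) — y3 is true.
  16. (y12 ∨ ¬y1) — y12 is true.
  17. (y1 ∨ y9) — y1 is true.
  18. (y2 ∨ y1) — y1 is true.
  19. (¬y4 ∨ y8) — y8 is true.
  20. (y2 ∨ ¬y11) — y2 is true.
  21. (¬y1 ∨ ¬y4) — ¬y4 is true.
  22. (¬y6 ∨ ¬y7) — ¬y7 is true.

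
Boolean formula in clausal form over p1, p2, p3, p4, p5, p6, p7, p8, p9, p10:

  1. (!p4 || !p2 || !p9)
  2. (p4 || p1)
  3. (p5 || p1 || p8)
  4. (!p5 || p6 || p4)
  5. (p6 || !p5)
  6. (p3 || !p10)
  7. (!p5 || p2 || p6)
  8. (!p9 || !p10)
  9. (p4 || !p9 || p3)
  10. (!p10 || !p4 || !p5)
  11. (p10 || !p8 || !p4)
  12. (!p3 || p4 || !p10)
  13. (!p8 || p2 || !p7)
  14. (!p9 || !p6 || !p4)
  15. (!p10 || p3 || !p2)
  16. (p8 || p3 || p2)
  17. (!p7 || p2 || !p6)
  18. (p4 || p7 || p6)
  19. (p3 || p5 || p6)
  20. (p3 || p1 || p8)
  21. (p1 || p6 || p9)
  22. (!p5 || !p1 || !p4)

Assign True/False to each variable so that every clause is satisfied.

p1 = T, p2 = F, p3 = T, p4 = F, p5 = F, p6 = T, p7 = F, p8 = F, p9 = F, p10 = F

Try p1 = True.
The remaining clauses are satisfied by p2 = False, p3 = True, p4 = False, p5 = False, p6 = True, p7 = False, p8 = False, p9 = False, p10 = False.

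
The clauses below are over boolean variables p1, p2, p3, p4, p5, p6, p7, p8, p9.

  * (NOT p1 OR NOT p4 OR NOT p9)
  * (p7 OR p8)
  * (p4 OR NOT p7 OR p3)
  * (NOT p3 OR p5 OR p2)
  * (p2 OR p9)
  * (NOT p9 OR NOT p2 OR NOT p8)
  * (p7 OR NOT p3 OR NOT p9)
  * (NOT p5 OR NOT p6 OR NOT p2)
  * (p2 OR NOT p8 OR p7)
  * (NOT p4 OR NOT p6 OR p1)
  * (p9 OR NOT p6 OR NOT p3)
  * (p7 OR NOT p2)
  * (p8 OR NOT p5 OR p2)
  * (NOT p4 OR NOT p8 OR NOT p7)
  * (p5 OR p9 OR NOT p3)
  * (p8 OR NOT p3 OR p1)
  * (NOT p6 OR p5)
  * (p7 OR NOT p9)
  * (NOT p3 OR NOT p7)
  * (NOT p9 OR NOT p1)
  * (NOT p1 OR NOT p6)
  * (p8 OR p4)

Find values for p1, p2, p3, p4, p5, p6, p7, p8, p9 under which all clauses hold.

p6 occurs only negated in the remaining clauses — set p6 = False.
Try p1 = True.
  then p9 is forced to False.
  then p2 is forced to True.
  then p7 is forced to True.
  then p3 is forced to False.
  then p4 is forced to True.
  then p8 is forced to False.
p5 is now unconstrained; take p5 = True.
Every clause has at least one true literal under this assignment.

p1=T, p2=T, p3=F, p4=T, p5=T, p6=F, p7=T, p8=F, p9=F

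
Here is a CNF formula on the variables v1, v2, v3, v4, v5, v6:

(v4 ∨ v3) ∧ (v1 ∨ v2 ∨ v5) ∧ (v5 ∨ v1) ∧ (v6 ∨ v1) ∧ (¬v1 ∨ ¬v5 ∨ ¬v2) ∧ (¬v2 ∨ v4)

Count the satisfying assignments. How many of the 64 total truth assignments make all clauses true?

Split on v1, then v2.
  v1=T, v2=T: remaining (v3,v4,v5,v6) ∈ {(F,T,F,F); (F,T,F,T); (T,T,F,F); (T,T,F,T)} — 4.
  v1=T, v2=F: v5, v6 free; 3 ways for (v3,v4) × 2^2 = 12.
  v1=F, v2=T: remaining (v3,v4,v5,v6) ∈ {(F,T,T,T); (T,T,T,T)} — 2.
  v1=F, v2=F: remaining (v3,v4,v5,v6) ∈ {(F,T,T,T); (T,F,T,T); (T,T,T,T)} — 3.
Total: 4 + 12 + 2 + 3 = 21.

21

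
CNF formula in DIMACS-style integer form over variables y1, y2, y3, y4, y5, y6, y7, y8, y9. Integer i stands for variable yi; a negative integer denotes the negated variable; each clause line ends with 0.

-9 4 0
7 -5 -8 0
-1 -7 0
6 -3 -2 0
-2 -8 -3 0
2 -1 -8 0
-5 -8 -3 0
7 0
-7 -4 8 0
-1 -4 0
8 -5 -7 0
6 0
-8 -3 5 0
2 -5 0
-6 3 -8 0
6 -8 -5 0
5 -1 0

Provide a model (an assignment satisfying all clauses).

y1 = F, y2 = T, y3 = T, y4 = F, y5 = F, y6 = T, y7 = T, y8 = F, y9 = F

Check each clause:
  1. (y4 OR NOT y9) — NOT y9 is true.
  2. (NOT y8 OR y7 OR NOT y5) — NOT y8 is true.
  3. (NOT y7 OR NOT y1) — NOT y1 is true.
  4. (NOT y2 OR NOT y3 OR y6) — y6 is true.
  5. (NOT y3 OR NOT y2 OR NOT y8) — NOT y8 is true.
  6. (NOT y1 OR NOT y8 OR y2) — NOT y8 is true.
  7. (NOT y3 OR NOT y8 OR NOT y5) — NOT y8 is true.
  8. (y7) — y7 is true.
  9. (NOT y7 OR NOT y4 OR y8) — NOT y4 is true.
  10. (NOT y4 OR NOT y1) — NOT y4 is true.
  11. (y8 OR NOT y7 OR NOT y5) — NOT y5 is true.
  12. (y6) — y6 is true.
  13. (NOT y3 OR y5 OR NOT y8) — NOT y8 is true.
  14. (y2 OR NOT y5) — y2 is true.
  15. (NOT y8 OR y3 OR NOT y6) — NOT y8 is true.
  16. (NOT y8 OR NOT y5 OR y6) — NOT y8 is true.
  17. (NOT y1 OR y5) — NOT y1 is true.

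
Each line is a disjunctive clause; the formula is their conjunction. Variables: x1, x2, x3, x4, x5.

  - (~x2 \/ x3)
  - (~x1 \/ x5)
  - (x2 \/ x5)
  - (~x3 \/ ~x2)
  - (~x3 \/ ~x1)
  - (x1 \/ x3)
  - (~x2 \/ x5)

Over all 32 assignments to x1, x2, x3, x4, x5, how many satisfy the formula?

4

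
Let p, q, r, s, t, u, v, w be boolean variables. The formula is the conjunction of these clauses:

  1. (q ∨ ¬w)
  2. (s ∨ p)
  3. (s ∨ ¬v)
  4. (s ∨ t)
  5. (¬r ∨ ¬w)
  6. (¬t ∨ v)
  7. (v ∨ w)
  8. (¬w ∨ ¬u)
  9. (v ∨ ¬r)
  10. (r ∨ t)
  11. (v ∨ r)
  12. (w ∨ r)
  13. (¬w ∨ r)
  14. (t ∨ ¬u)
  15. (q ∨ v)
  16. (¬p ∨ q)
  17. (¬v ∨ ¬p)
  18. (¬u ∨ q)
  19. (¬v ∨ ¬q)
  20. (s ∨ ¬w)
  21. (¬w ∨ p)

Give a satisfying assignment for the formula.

p=F  q=F  r=T  s=T  t=T  u=F  v=T  w=F

Check each clause:
  1. (q ∨ ¬w) — ¬w is true.
  2. (s ∨ p) — s is true.
  3. (¬v ∨ s) — s is true.
  4. (s ∨ t) — s is true.
  5. (¬w ∨ ¬r) — ¬w is true.
  6. (v ∨ ¬t) — v is true.
  7. (w ∨ v) — v is true.
  8. (¬w ∨ ¬u) — ¬w is true.
  9. (¬r ∨ v) — v is true.
  10. (t ∨ r) — r is true.
  11. (r ∨ v) — r is true.
  12. (r ∨ w) — r is true.
  13. (¬w ∨ r) — ¬w is true.
  14. (¬u ∨ t) — ¬u is true.
  15. (v ∨ q) — v is true.
  16. (q ∨ ¬p) — ¬p is true.
  17. (¬v ∨ ¬p) — ¬p is true.
  18. (q ∨ ¬u) — ¬u is true.
  19. (¬q ∨ ¬v) — ¬q is true.
  20. (s ∨ ¬w) — ¬w is true.
  21. (¬w ∨ p) — ¬w is true.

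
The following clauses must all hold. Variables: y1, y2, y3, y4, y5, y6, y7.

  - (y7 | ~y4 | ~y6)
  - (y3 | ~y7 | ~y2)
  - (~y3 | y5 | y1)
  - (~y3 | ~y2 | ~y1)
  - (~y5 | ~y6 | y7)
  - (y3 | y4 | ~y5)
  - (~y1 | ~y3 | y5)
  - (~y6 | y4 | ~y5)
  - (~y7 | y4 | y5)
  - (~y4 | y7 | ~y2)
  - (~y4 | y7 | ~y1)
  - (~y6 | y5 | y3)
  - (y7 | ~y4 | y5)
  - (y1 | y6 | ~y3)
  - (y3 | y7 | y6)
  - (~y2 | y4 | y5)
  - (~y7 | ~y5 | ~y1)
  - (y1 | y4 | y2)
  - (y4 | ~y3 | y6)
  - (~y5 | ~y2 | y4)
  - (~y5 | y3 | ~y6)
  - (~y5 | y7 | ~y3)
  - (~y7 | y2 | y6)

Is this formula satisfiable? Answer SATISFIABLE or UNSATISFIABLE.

SATISFIABLE

Set y1 = False and propagate.
Try y2 = True.
Set y3 = True and propagate.
  then y5 is forced to True.
  then y6 is forced to True.
  then y7 is forced to True.
  then y4 is forced to True.
Every clause has at least one true literal under this assignment.
So y1=F, y2=T, y3=T, y4=T, y5=T, y6=T, y7=T is a satisfying assignment.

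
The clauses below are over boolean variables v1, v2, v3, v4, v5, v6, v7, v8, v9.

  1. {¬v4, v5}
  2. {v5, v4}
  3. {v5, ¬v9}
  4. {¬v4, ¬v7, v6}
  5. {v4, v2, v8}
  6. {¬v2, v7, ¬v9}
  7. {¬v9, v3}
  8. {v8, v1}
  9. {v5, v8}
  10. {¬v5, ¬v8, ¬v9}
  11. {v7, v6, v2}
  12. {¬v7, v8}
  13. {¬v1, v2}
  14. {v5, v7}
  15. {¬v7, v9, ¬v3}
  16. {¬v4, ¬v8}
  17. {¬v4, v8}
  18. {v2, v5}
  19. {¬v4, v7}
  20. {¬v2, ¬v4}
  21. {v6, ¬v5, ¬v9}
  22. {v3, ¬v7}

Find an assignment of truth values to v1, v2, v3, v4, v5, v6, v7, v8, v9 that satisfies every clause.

v1 = T, v2 = T, v3 = F, v4 = F, v5 = T, v6 = T, v7 = F, v8 = T, v9 = F

Pure literal: v6 appears only positively; assign v6 = True.
Branch on v1: take v1 = True.
  then v2 is forced to True.
  then v4 is forced to False.
  then v5 is forced to True.
For the remaining variables, v3 = False, v7 = False, v8 = True, v9 = False works.
Check each clause:
  1. {v5, ¬v4} — ¬v4 is true.
  2. {v5, v4} — v5 is true.
  3. {v5, ¬v9} — v5 is true.
  4. {¬v7, ¬v4, v6} — ¬v7 is true.
  5. {v8, v2, v4} — v8 is true.
  6. {v7, ¬v9, ¬v2} — ¬v9 is true.
  7. {¬v9, v3} — ¬v9 is true.
  8. {v8, v1} — v8 is true.
  9. {v8, v5} — v8 is true.
  10. {¬v9, ¬v5, ¬v8} — ¬v9 is true.
  11. {v2, v7, v6} — v2 is true.
  12. {¬v7, v8} — v8 is true.
  13. {v2, ¬v1} — v2 is true.
  14. {v7, v5} — v5 is true.
  15. {¬v3, v9, ¬v7} — ¬v3 is true.
  16. {¬v8, ¬v4} — ¬v4 is true.
  17. {v8, ¬v4} — v8 is true.
  18. {v2, v5} — v2 is true.
  19. {¬v4, v7} — ¬v4 is true.
  20. {¬v2, ¬v4} — ¬v4 is true.
  21. {v6, ¬v5, ¬v9} — v6 is true.
  22. {¬v7, v3} — ¬v7 is true.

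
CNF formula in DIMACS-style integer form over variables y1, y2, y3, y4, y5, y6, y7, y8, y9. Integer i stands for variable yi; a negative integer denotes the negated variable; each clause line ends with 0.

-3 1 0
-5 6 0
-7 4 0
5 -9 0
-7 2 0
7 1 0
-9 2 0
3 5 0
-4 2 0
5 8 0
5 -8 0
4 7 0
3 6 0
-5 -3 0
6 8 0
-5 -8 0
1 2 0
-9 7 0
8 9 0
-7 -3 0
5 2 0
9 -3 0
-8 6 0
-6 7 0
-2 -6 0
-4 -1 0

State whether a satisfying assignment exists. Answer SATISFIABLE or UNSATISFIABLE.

UNSATISFIABLE

y5 = True:
  propagation gives y6=True, y3=False, y8=False, y9=True; an empty clause results — contradiction.
y5 = False:
  propagation gives y9=False, y3=True; an empty clause results — contradiction.
Every branch closes, so no satisfying assignment exists.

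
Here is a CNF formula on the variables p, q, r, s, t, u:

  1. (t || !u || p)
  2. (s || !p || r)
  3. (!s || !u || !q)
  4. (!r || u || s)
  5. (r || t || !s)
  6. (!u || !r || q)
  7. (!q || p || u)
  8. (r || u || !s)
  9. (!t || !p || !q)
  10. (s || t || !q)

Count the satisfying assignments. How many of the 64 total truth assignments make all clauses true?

12

Case analysis on s and u:
  s=1, u=1: remaining (p,q,r,t) ∈ {(0,0,0,1); (1,0,0,1)} — 2.
  s=1, u=0: 5 of the 16 assignments to (p,q,r,t) work.
  s=0, u=1: remaining (p,q,r,t) ∈ {(0,0,0,1); (0,1,0,1); (0,1,1,1)} — 3.
  s=0, u=0: remaining (p,q,r,t) ∈ {(0,0,0,0); (0,0,0,1)} — 2.
Total: 2 + 5 + 3 + 2 = 12.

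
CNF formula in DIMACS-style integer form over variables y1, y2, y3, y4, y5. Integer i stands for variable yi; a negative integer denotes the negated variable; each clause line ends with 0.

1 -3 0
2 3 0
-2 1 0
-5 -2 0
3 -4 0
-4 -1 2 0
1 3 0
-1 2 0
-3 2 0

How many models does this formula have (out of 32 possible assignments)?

3

Satisfying assignments:
  y1=1 y2=1 y3=0 y4=0 y5=0
  y1=1 y2=1 y3=1 y4=0 y5=0
  y1=1 y2=1 y3=1 y4=1 y5=0
Count: 3.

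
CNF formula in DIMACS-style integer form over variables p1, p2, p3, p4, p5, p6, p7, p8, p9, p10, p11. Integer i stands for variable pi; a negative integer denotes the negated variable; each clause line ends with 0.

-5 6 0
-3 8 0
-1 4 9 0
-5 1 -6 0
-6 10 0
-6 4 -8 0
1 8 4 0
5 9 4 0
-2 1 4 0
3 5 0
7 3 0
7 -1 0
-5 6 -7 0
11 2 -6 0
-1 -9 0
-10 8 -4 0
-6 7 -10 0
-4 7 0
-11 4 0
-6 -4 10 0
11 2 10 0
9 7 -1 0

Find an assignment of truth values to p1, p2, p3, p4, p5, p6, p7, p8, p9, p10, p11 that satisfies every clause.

Set p1 = False and propagate.
Set p2 = True and propagate.
  then p4 is forced to True.
  then p7 is forced to True.
For the remaining variables, p3 = True, p5 = False, p6 = True, p8 = True, p9 = True, p10 = True, p11 = True works.
Every clause has at least one true literal under this assignment.

p1=False, p2=True, p3=True, p4=True, p5=False, p6=True, p7=True, p8=True, p9=True, p10=True, p11=True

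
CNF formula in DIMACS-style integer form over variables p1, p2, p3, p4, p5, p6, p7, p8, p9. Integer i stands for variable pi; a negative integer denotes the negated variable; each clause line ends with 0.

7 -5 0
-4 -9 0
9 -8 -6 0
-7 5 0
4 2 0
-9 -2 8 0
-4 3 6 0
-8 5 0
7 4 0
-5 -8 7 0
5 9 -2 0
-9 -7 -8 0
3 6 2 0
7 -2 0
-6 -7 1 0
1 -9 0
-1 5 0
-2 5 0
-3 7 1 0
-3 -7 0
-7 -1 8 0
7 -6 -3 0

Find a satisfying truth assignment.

Try p1 = False.
  then p9 is forced to False.
For the remaining variables, p2 = True, p3 = False, p4 = False, p5 = True, p6 = False, p7 = True, p8 = False works.
Check each clause:
  1. (!p5 || p7) — p7 is true.
  2. (!p9 || !p4) — !p4 is true.
  3. (!p8 || !p6 || p9) — !p8 is true.
  4. (!p7 || p5) — p5 is true.
  5. (p2 || p4) — p2 is true.
  6. (!p2 || p8 || !p9) — !p9 is true.
  7. (!p4 || p6 || p3) — !p4 is true.
  8. (!p8 || p5) — !p8 is true.
  9. (p4 || p7) — p7 is true.
  10. (p7 || !p8 || !p5) — !p8 is true.
  11. (p5 || p9 || !p2) — p5 is true.
  12. (!p7 || !p9 || !p8) — !p8 is true.
  13. (p3 || p6 || p2) — p2 is true.
  14. (p7 || !p2) — p7 is true.
  15. (p1 || !p7 || !p6) — !p6 is true.
  16. (p1 || !p9) — !p9 is true.
  17. (!p1 || p5) — p5 is true.
  18. (!p2 || p5) — p5 is true.
  19. (p1 || p7 || !p3) — !p3 is true.
  20. (!p7 || !p3) — !p3 is true.
  21. (p8 || !p1 || !p7) — !p1 is true.
  22. (!p3 || !p6 || p7) — !p6 is true.

p1=0, p2=1, p3=0, p4=0, p5=1, p6=0, p7=1, p8=0, p9=0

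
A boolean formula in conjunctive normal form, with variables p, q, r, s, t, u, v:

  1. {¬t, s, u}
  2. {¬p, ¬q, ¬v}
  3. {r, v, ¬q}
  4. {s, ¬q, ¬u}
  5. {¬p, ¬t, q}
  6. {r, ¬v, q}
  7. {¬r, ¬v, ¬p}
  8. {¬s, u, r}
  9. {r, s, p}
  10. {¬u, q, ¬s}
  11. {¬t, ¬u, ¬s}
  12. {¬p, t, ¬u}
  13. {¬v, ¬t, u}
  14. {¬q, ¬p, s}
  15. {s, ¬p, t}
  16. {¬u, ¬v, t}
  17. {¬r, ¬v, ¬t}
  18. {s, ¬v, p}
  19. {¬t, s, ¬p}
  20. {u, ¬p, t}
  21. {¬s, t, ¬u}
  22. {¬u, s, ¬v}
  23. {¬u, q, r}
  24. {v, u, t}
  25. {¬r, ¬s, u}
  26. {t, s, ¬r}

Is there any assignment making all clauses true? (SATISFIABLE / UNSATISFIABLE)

Try p = False.
Branch on q: take q = False.
For the remaining variables, r = True, s = False, t = True, u = True, v = False works.
So p=F, q=F, r=T, s=F, t=T, u=T, v=F is a satisfying assignment.

SATISFIABLE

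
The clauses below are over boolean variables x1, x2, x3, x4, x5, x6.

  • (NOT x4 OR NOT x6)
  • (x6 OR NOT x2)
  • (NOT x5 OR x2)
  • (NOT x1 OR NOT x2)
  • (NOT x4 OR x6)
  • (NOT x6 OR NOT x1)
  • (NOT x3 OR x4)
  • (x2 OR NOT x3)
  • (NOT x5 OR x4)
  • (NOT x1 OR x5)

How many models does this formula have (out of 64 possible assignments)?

The models are:
  x1=0 x2=0 x3=0 x4=0 x5=0 x6=0
  x1=0 x2=0 x3=0 x4=0 x5=0 x6=1
  x1=0 x2=1 x3=0 x4=0 x5=0 x6=1
Count: 3.

3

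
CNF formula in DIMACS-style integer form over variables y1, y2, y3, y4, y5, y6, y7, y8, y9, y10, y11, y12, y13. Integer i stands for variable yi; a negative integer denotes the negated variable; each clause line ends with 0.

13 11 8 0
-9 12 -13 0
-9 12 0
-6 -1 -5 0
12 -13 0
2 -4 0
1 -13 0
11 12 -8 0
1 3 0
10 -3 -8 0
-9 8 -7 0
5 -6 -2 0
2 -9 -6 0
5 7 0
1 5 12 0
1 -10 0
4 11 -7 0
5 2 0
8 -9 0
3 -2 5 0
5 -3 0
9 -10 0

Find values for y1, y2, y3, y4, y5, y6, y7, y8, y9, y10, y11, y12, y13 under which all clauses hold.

y1=T  y2=T  y3=T  y4=F  y5=T  y6=F  y7=T  y8=F  y9=F  y10=F  y11=T  y12=T  y13=T

Check each clause:
  1. (y13 | y8 | y11) — y11 is true.
  2. (y12 | ~y9 | ~y13) — y12 is true.
  3. (~y9 | y12) — y12 is true.
  4. (~y6 | ~y5 | ~y1) — ~y6 is true.
  5. (y12 | ~y13) — y12 is true.
  6. (y2 | ~y4) — y2 is true.
  7. (y1 | ~y13) — y1 is true.
  8. (y12 | y11 | ~y8) — ~y8 is true.
  9. (y1 | y3) — y1 is true.
  10. (~y8 | ~y3 | y10) — ~y8 is true.
  11. (~y7 | ~y9 | y8) — ~y9 is true.
  12. (y5 | ~y6 | ~y2) — ~y6 is true.
  13. (y2 | ~y6 | ~y9) — ~y6 is true.
  14. (y5 | y7) — y5 is true.
  15. (y5 | y12 | y1) — y1 is true.
  16. (~y10 | y1) — y1 is true.
  17. (~y7 | y4 | y11) — y11 is true.
  18. (y2 | y5) — y2 is true.
  19. (y8 | ~y9) — ~y9 is true.
  20. (y3 | ~y2 | y5) — y3 is true.
  21. (~y3 | y5) — y5 is true.
  22. (y9 | ~y10) — ~y10 is true.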